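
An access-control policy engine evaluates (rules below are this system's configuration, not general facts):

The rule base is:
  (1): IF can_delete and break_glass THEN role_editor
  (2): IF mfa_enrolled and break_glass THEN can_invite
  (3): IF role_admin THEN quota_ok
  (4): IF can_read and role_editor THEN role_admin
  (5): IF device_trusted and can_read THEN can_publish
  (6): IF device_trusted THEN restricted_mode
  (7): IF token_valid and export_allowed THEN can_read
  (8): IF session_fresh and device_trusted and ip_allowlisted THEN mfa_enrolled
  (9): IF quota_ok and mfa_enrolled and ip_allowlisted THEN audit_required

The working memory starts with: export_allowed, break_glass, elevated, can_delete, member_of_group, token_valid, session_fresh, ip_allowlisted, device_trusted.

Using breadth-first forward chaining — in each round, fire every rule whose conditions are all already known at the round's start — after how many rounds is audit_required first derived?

Round 1 — (1), (6), (7), (8), derive role_editor, restricted_mode, can_read, mfa_enrolled.
Round 2 — (2), (4), (5), derive can_invite, role_admin, can_publish.
Round 3 — (3), derive quota_ok.
Round 4 — (9), derive audit_required.
audit_required first appears in round 4.

4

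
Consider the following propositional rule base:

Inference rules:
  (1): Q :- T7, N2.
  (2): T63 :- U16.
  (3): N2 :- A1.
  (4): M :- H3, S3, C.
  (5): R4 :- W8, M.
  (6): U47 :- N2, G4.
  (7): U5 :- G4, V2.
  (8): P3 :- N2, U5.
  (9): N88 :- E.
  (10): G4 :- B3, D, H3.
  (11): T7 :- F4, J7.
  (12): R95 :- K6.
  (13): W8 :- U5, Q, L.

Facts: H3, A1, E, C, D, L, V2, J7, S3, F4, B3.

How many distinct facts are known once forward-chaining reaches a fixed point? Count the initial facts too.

Round 1 — (3), (4), (9), (10), (11), derive N2, M, N88, G4, T7.
Round 2 — (1), (6), (7), derive Q, U47, U5.
Round 3 — (8), (13), derive P3, W8.
Round 4 — (5), derive R4.
Closure: {A1, B3, C, D, E, F4, G4, H3, J7, L, M, N2, N88, P3, Q, R4, S3, T7, U47, U5, V2, W8} — 22 facts.

22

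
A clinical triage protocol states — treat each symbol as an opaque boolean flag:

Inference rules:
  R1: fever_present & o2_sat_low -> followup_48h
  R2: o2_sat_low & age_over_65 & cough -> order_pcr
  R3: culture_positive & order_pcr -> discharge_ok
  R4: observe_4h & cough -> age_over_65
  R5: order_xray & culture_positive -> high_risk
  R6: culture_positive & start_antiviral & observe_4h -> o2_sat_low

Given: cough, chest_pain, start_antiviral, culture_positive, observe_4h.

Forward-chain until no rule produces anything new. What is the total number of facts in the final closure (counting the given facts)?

Round 1: R4 [observe_4h & cough -> age_over_65]; R6 [culture_positive & start_antiviral & observe_4h -> o2_sat_low]. Adds age_over_65, o2_sat_low.
Round 2: R2 [o2_sat_low & age_over_65 & cough -> order_pcr]. Adds order_pcr.
Round 3: R3 [culture_positive & order_pcr -> discharge_ok]. Adds discharge_ok.
Closure: {age_over_65, chest_pain, cough, culture_positive, discharge_ok, o2_sat_low, observe_4h, order_pcr, start_antiviral} — 9 facts.

9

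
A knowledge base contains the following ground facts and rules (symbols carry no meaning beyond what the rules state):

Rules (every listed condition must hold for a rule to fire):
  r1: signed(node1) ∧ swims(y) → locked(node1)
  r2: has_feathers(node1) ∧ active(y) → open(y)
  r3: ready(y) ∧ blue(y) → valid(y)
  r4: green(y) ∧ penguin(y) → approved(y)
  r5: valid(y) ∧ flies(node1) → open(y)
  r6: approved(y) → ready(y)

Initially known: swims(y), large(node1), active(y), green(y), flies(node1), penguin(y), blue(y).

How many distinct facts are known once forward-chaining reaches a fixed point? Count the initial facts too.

[1] r4 [green(y) ∧ penguin(y) → approved(y)]. ⇒ new: approved(y).
[2] r6 [approved(y) → ready(y)]. ⇒ new: ready(y).
[3] r3 [ready(y) ∧ blue(y) → valid(y)]. ⇒ new: valid(y).
[4] r5 [valid(y) ∧ flies(node1) → open(y)]. ⇒ new: open(y).
Closure: {active(y), approved(y), blue(y), flies(node1), green(y), large(node1), open(y), penguin(y), ready(y), swims(y), valid(y)} — 11 facts.

11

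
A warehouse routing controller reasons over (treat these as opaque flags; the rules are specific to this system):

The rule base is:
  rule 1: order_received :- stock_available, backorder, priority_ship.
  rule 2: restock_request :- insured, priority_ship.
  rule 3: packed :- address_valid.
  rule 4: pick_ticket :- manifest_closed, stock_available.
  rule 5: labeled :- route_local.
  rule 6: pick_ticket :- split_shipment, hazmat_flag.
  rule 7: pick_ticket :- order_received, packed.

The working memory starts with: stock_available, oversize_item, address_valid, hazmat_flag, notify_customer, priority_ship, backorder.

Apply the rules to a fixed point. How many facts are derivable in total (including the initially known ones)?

Round 1 — rule 1, rule 3, derive order_received, packed.
Round 2 — rule 7, derive pick_ticket.
Closure: {address_valid, backorder, hazmat_flag, notify_customer, order_received, oversize_item, packed, pick_ticket, priority_ship, stock_available} — 10 facts.

10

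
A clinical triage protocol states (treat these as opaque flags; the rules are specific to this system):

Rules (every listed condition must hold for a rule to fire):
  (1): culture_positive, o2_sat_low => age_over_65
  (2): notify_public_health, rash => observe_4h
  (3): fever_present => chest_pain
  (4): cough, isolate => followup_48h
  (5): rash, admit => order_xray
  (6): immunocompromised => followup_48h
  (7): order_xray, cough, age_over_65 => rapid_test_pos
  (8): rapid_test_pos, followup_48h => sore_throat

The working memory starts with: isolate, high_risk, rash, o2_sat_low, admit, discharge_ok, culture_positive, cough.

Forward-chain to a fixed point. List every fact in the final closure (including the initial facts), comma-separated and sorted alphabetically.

admit, age_over_65, cough, culture_positive, discharge_ok, followup_48h, high_risk, isolate, o2_sat_low, order_xray, rapid_test_pos, rash, sore_throat

Round 1: (1) [culture_positive, o2_sat_low => age_over_65]; (4) [cough, isolate => followup_48h]; (5) [rash, admit => order_xray]. Adds age_over_65, followup_48h, order_xray.
Round 2: (7) [order_xray, cough, age_over_65 => rapid_test_pos]. Adds rapid_test_pos.
Round 3: (8) [rapid_test_pos, followup_48h => sore_throat]. Adds sore_throat.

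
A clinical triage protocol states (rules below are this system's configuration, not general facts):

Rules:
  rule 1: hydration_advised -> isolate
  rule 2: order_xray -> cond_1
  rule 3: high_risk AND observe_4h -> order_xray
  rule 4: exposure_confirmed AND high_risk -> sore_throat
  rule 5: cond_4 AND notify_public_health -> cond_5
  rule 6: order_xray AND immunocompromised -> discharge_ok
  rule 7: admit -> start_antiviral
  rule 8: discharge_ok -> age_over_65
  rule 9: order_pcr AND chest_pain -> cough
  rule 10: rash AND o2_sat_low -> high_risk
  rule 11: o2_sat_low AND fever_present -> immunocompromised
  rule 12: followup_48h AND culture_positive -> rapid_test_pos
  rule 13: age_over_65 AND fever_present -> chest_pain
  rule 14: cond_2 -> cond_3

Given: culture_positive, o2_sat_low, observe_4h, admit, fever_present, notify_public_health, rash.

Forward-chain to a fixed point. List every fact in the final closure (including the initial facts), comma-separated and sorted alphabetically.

Round 1: rule 7 [admit -> start_antiviral]; rule 10 [rash AND o2_sat_low -> high_risk]; rule 11 [o2_sat_low AND fever_present -> immunocompromised]. Adds start_antiviral, high_risk, immunocompromised.
Round 2: rule 3 [high_risk AND observe_4h -> order_xray]. Adds order_xray.
Round 3: rule 2 [order_xray -> cond_1]; rule 6 [order_xray AND immunocompromised -> discharge_ok]. Adds cond_1, discharge_ok.
Round 4: rule 8 [discharge_ok -> age_over_65]. Adds age_over_65.
Round 5: rule 13 [age_over_65 AND fever_present -> chest_pain]. Adds chest_pain.

admit, age_over_65, chest_pain, cond_1, culture_positive, discharge_ok, fever_present, high_risk, immunocompromised, notify_public_health, o2_sat_low, observe_4h, order_xray, rash, start_antiviral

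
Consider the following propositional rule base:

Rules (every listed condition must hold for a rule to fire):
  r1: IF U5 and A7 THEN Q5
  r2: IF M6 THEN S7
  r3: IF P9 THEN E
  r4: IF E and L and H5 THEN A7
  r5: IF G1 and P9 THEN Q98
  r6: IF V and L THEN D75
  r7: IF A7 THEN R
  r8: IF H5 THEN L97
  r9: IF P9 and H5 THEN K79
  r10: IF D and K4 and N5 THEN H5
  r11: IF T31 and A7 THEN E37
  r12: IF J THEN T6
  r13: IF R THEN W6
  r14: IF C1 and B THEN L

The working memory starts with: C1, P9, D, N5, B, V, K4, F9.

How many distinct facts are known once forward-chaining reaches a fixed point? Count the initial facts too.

17

Round 1: r3 [IF P9 THEN E]; r10 [IF D and K4 and N5 THEN H5]; r14 [IF C1 and B THEN L]. Adds E, H5, L.
Round 2: r4 [IF E and L and H5 THEN A7]; r6 [IF V and L THEN D75]; r8 [IF H5 THEN L97]; r9 [IF P9 and H5 THEN K79]. Adds A7, D75, L97, K79.
Round 3: r7 [IF A7 THEN R]. Adds R.
Round 4: r13 [IF R THEN W6]. Adds W6.
Closure: {A7, B, C1, D, D75, E, F9, H5, K4, K79, L, L97, N5, P9, R, V, W6} — 17 facts.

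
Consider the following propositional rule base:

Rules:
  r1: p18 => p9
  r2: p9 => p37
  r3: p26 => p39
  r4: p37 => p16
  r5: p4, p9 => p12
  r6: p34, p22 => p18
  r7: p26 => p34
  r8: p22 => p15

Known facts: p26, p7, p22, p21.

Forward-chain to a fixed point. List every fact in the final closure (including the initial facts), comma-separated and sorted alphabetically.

Round 1 — r3, r7, r8, derive p39, p34, p15.
Round 2 — r6, derive p18.
Round 3 — r1, derive p9.
Round 4 — r2, derive p37.
Round 5 — r4, derive p16.

p15, p16, p18, p21, p22, p26, p34, p37, p39, p7, p9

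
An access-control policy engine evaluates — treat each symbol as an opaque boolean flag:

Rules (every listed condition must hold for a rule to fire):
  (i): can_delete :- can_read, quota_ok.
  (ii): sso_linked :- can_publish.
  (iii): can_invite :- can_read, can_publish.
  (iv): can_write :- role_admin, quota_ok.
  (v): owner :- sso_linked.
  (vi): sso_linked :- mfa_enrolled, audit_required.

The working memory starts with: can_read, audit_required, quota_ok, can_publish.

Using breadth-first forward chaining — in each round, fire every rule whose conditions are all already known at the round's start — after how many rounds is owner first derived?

2

Round 1 — (i), (ii), (iii), derive can_delete, sso_linked, can_invite.
Round 2 — (v), derive owner.
owner first appears in round 2.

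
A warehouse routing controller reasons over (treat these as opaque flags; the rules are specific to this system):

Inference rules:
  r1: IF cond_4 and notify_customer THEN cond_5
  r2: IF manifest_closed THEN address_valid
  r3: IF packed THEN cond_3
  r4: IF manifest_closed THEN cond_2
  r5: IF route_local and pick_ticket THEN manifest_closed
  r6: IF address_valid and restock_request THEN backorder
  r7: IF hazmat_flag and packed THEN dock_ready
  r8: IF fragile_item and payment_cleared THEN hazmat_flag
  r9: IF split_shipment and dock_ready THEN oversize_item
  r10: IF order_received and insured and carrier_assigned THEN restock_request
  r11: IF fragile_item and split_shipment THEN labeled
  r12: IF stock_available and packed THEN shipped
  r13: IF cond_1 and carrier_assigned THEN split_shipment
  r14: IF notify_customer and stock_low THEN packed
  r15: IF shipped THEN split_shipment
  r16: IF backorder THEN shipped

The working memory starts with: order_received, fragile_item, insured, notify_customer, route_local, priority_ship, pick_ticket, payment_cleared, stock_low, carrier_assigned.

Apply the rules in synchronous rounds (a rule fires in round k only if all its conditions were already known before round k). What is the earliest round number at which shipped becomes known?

4

[1] r5 [IF route_local and pick_ticket THEN manifest_closed]; r8 [IF fragile_item and payment_cleared THEN hazmat_flag]; r10 [IF order_received and insured and carrier_assigned THEN restock_request]; r14 [IF notify_customer and stock_low THEN packed]. ⇒ new: manifest_closed, hazmat_flag, restock_request, packed.
[2] r2 [IF manifest_closed THEN address_valid]; r3 [IF packed THEN cond_3]; r4 [IF manifest_closed THEN cond_2]; r7 [IF hazmat_flag and packed THEN dock_ready]. ⇒ new: address_valid, cond_3, cond_2, dock_ready.
[3] r6 [IF address_valid and restock_request THEN backorder]. ⇒ new: backorder.
[4] r16 [IF backorder THEN shipped]. ⇒ new: shipped.
shipped first appears in round 4.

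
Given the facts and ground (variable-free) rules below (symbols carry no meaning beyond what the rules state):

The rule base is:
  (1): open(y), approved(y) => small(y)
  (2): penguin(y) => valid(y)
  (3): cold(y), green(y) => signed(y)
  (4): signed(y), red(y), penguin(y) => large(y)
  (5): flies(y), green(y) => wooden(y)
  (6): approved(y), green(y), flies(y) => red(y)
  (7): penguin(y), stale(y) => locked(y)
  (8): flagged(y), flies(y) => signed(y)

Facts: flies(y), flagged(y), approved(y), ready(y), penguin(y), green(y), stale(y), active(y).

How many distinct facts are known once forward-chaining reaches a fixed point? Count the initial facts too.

Round 1: (2) [penguin(y) => valid(y)]; (5) [flies(y), green(y) => wooden(y)]; (6) [approved(y), green(y), flies(y) => red(y)]; (7) [penguin(y), stale(y) => locked(y)]; (8) [flagged(y), flies(y) => signed(y)]. Adds valid(y), wooden(y), red(y), locked(y), signed(y).
Round 2: (4) [signed(y), red(y), penguin(y) => large(y)]. Adds large(y).
Closure: {active(y), approved(y), flagged(y), flies(y), green(y), large(y), locked(y), penguin(y), ready(y), red(y), signed(y), stale(y), valid(y), wooden(y)} — 14 facts.

14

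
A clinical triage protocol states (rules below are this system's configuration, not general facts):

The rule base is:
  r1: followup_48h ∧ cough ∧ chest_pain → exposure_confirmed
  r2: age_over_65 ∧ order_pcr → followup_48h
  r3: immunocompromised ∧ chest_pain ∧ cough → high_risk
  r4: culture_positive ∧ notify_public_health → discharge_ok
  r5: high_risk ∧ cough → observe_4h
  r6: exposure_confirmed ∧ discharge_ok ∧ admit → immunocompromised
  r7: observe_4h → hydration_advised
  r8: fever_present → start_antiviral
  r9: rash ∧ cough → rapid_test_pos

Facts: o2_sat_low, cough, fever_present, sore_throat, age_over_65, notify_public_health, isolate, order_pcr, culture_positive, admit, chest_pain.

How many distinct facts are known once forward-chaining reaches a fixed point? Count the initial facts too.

19

Round 1: r2 [age_over_65 ∧ order_pcr → followup_48h]; r4 [culture_positive ∧ notify_public_health → discharge_ok]; r8 [fever_present → start_antiviral]. New: followup_48h, discharge_ok, start_antiviral.
Round 2: r1 [followup_48h ∧ cough ∧ chest_pain → exposure_confirmed]. New: exposure_confirmed.
Round 3: r6 [exposure_confirmed ∧ discharge_ok ∧ admit → immunocompromised]. New: immunocompromised.
Round 4: r3 [immunocompromised ∧ chest_pain ∧ cough → high_risk]. New: high_risk.
Round 5: r5 [high_risk ∧ cough → observe_4h]. New: observe_4h.
Round 6: r7 [observe_4h → hydration_advised]. New: hydration_advised.
Closure: {admit, age_over_65, chest_pain, cough, culture_positive, discharge_ok, exposure_confirmed, fever_present, followup_48h, high_risk, hydration_advised, immunocompromised, isolate, notify_public_health, o2_sat_low, observe_4h, order_pcr, sore_throat, start_antiviral} — 19 facts.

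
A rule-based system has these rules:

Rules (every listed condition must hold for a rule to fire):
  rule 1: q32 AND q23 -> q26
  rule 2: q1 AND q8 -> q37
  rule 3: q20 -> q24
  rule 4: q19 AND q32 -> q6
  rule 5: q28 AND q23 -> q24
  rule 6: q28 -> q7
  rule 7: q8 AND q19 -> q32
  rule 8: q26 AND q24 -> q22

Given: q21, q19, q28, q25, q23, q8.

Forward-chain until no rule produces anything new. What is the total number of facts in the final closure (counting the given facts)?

12

Round 1: rule 5 [q28 AND q23 -> q24]; rule 6 [q28 -> q7]; rule 7 [q8 AND q19 -> q32]. New: q24, q7, q32.
Round 2: rule 1 [q32 AND q23 -> q26]; rule 4 [q19 AND q32 -> q6]. New: q26, q6.
Round 3: rule 8 [q26 AND q24 -> q22]. New: q22.
Closure: {q19, q21, q22, q23, q24, q25, q26, q28, q32, q6, q7, q8} — 12 facts.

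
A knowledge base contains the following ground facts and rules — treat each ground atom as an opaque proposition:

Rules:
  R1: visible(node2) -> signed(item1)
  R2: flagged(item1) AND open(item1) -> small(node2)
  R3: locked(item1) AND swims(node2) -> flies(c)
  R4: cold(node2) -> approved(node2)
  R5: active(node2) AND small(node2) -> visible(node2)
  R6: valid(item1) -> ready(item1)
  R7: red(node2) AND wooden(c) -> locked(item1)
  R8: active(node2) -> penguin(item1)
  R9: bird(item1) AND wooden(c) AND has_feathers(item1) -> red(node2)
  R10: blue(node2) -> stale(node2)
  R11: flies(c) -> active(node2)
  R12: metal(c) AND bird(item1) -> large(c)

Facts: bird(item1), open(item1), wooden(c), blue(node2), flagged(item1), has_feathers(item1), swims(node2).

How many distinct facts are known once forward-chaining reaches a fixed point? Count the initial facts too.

Round 1 — R2, R9, R10, derive small(node2), red(node2), stale(node2).
Round 2 — R7, derive locked(item1).
Round 3 — R3, derive flies(c).
Round 4 — R11, derive active(node2).
Round 5 — R5, R8, derive visible(node2), penguin(item1).
Round 6 — R1, derive signed(item1).
Closure: {active(node2), bird(item1), blue(node2), flagged(item1), flies(c), has_feathers(item1), locked(item1), open(item1), penguin(item1), red(node2), signed(item1), small(node2), stale(node2), swims(node2), visible(node2), wooden(c)} — 16 facts.

16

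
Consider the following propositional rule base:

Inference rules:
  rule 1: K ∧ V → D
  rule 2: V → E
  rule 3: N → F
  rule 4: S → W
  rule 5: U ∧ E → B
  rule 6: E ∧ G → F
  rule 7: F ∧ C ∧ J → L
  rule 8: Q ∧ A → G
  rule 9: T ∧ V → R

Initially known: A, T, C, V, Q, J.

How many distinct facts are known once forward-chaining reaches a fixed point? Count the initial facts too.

11

[1] rule 2 [V → E]; rule 8 [Q ∧ A → G]; rule 9 [T ∧ V → R]. ⇒ new: E, G, R.
[2] rule 6 [E ∧ G → F]. ⇒ new: F.
[3] rule 7 [F ∧ C ∧ J → L]. ⇒ new: L.
Closure: {A, C, E, F, G, J, L, Q, R, T, V} — 11 facts.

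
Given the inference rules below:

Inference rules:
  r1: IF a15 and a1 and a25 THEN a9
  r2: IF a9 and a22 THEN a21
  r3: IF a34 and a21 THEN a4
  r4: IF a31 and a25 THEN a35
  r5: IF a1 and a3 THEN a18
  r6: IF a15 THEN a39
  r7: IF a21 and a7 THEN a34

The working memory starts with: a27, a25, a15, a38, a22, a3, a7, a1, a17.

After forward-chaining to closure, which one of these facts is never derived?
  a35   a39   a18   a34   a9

a35

Round 1 — r1, r5, r6, derive a9, a18, a39.
Round 2 — r2, derive a21.
Round 3 — r7, derive a34.
Round 4 — r3, derive a4.
Derived: a18 (round 1), a9 (round 1), a34 (round 3), a39 (round 1). a35 never appears in any round.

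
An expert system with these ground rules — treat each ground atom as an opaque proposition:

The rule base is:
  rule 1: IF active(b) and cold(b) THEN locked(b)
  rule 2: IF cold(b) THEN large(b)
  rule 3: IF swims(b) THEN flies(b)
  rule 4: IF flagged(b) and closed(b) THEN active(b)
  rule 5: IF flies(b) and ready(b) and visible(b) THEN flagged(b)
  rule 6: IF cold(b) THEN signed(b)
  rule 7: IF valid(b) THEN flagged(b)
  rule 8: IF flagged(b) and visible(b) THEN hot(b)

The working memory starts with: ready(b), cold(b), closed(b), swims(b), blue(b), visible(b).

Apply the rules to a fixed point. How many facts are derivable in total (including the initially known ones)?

[1] rule 2 [IF cold(b) THEN large(b)]; rule 3 [IF swims(b) THEN flies(b)]; rule 6 [IF cold(b) THEN signed(b)]. ⇒ new: large(b), flies(b), signed(b).
[2] rule 5 [IF flies(b) and ready(b) and visible(b) THEN flagged(b)]. ⇒ new: flagged(b).
[3] rule 4 [IF flagged(b) and closed(b) THEN active(b)]; rule 8 [IF flagged(b) and visible(b) THEN hot(b)]. ⇒ new: active(b), hot(b).
[4] rule 1 [IF active(b) and cold(b) THEN locked(b)]. ⇒ new: locked(b).
Closure: {active(b), blue(b), closed(b), cold(b), flagged(b), flies(b), hot(b), large(b), locked(b), ready(b), signed(b), swims(b), visible(b)} — 13 facts.

13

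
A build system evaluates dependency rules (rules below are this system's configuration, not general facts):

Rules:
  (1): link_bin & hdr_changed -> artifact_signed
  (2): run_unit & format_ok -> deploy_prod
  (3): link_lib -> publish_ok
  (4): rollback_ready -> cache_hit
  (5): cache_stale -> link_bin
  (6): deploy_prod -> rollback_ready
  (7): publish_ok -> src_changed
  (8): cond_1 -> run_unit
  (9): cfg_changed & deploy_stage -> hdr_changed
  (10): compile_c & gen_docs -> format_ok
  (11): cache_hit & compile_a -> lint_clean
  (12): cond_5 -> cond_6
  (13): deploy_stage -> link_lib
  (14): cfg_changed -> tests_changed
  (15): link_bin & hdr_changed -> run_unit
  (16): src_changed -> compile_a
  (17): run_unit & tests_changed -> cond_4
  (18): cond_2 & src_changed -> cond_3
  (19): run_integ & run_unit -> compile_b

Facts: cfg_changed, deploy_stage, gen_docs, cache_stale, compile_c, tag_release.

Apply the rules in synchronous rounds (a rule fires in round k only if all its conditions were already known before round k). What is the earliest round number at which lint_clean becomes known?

Round 1 fires (5), (9), (10), (13), (14), giving link_bin, hdr_changed, format_ok, link_lib, tests_changed.
Round 2 fires (1), (3), (15), giving artifact_signed, publish_ok, run_unit.
Round 3 fires (2), (7), (17), giving deploy_prod, src_changed, cond_4.
Round 4 fires (6), (16), giving rollback_ready, compile_a.
Round 5 fires (4), giving cache_hit.
Round 6 fires (11), giving lint_clean.
lint_clean first appears in round 6.

6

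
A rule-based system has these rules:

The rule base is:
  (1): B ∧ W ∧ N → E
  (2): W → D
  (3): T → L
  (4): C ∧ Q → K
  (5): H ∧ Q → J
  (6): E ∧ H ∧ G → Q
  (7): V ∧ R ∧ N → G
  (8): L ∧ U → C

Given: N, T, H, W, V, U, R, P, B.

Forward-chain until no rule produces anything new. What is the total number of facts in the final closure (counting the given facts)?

Round 1 — (1), (2), (3), (7), derive E, D, L, G.
Round 2 — (6), (8), derive Q, C.
Round 3 — (4), (5), derive K, J.
Closure: {B, C, D, E, G, H, J, K, L, N, P, Q, R, T, U, V, W} — 17 facts.

17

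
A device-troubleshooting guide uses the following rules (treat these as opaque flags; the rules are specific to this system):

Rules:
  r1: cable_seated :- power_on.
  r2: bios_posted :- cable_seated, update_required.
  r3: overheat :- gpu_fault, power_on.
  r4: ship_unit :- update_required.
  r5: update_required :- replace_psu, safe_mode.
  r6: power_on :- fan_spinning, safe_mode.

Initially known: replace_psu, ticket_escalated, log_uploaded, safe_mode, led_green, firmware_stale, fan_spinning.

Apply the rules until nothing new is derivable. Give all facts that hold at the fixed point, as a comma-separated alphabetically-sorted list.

Round 1 — r5, r6, derive update_required, power_on.
Round 2 — r1, r4, derive cable_seated, ship_unit.
Round 3 — r2, derive bios_posted.

bios_posted, cable_seated, fan_spinning, firmware_stale, led_green, log_uploaded, power_on, replace_psu, safe_mode, ship_unit, ticket_escalated, update_required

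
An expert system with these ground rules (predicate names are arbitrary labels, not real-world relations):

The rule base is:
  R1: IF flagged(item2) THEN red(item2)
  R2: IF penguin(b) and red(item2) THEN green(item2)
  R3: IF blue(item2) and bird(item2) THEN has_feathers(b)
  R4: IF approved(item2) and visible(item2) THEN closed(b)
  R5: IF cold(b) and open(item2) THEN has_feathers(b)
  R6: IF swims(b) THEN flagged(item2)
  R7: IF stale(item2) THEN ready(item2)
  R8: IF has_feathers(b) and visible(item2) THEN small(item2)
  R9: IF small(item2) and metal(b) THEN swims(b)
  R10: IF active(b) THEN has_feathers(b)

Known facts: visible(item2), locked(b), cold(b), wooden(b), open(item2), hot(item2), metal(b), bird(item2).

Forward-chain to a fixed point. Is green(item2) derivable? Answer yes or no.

Round 1 fires R5, giving has_feathers(b).
Round 2 fires R8, giving small(item2).
Round 3 fires R9, giving swims(b).
Round 4 fires R6, giving flagged(item2).
Round 5 fires R1, giving red(item2).
Fixed point reached. green(item2) is concluded only by R2; R2 needs penguin(b) (never derived).

no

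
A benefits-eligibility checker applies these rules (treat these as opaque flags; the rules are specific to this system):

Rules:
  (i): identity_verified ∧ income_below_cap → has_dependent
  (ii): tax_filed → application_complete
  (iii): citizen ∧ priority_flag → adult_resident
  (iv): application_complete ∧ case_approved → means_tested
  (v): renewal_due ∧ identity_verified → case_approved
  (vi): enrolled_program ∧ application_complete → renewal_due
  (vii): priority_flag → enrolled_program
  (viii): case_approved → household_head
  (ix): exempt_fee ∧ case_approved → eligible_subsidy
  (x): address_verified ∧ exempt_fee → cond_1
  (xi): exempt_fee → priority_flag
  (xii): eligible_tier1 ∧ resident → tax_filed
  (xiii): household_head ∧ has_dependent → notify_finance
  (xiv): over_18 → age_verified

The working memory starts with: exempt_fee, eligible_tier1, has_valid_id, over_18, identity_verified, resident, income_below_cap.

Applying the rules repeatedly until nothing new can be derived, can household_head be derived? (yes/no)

Round 1 fires (i), (xi), (xii), (xiv), giving has_dependent, priority_flag, tax_filed, age_verified.
Round 2 fires (ii), (vii), giving application_complete, enrolled_program.
Round 3 fires (vi), giving renewal_due.
Round 4 fires (v), giving case_approved.
Round 5 fires (iv), (viii), (ix), giving means_tested, household_head, eligible_subsidy.
Round 6 fires (xiii), giving notify_finance.
household_head appears in round 5, so it is derivable.

yes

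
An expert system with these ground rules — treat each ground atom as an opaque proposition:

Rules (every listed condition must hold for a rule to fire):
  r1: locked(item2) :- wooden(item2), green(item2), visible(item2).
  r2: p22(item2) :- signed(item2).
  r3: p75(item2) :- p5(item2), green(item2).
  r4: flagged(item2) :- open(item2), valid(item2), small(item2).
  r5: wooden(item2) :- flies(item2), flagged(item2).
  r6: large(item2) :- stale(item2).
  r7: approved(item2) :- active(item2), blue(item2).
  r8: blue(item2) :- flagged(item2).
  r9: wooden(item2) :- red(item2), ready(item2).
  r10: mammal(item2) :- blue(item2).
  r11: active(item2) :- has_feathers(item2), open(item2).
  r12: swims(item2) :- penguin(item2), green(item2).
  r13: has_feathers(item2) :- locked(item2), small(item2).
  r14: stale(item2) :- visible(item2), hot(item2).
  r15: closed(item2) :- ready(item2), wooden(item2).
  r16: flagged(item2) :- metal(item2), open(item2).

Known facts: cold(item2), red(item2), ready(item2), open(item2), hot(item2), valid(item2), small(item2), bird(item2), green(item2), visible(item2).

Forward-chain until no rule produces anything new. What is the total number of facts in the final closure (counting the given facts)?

21

Round 1: r4 [flagged(item2) :- open(item2), valid(item2), small(item2).]; r9 [wooden(item2) :- red(item2), ready(item2).]; r14 [stale(item2) :- visible(item2), hot(item2).]. Adds flagged(item2), wooden(item2), stale(item2).
Round 2: r1 [locked(item2) :- wooden(item2), green(item2), visible(item2).]; r6 [large(item2) :- stale(item2).]; r8 [blue(item2) :- flagged(item2).]; r15 [closed(item2) :- ready(item2), wooden(item2).]. Adds locked(item2), large(item2), blue(item2), closed(item2).
Round 3: r10 [mammal(item2) :- blue(item2).]; r13 [has_feathers(item2) :- locked(item2), small(item2).]. Adds mammal(item2), has_feathers(item2).
Round 4: r11 [active(item2) :- has_feathers(item2), open(item2).]. Adds active(item2).
Round 5: r7 [approved(item2) :- active(item2), blue(item2).]. Adds approved(item2).
Closure: {active(item2), approved(item2), bird(item2), blue(item2), closed(item2), cold(item2), flagged(item2), green(item2), has_feathers(item2), hot(item2), large(item2), locked(item2), mammal(item2), open(item2), ready(item2), red(item2), small(item2), stale(item2), valid(item2), visible(item2), wooden(item2)} — 21 facts.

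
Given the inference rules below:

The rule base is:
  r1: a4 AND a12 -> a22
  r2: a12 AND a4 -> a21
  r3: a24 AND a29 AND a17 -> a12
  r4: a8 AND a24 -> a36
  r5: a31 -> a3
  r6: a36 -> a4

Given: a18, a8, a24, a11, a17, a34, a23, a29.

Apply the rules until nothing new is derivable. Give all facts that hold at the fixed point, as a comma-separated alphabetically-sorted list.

a11, a12, a17, a18, a21, a22, a23, a24, a29, a34, a36, a4, a8

Round 1 fires r3, r4, giving a12, a36.
Round 2 fires r6, giving a4.
Round 3 fires r1, r2, giving a22, a21.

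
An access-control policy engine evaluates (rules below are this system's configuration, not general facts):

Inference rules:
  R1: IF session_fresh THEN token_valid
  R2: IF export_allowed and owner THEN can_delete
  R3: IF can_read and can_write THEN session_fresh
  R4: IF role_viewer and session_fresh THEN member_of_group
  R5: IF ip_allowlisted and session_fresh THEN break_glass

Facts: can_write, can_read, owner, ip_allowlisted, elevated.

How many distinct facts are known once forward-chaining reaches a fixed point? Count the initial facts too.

8

Round 1: R3 [IF can_read and can_write THEN session_fresh]. Adds session_fresh.
Round 2: R1 [IF session_fresh THEN token_valid]; R5 [IF ip_allowlisted and session_fresh THEN break_glass]. Adds token_valid, break_glass.
Closure: {break_glass, can_read, can_write, elevated, ip_allowlisted, owner, session_fresh, token_valid} — 8 facts.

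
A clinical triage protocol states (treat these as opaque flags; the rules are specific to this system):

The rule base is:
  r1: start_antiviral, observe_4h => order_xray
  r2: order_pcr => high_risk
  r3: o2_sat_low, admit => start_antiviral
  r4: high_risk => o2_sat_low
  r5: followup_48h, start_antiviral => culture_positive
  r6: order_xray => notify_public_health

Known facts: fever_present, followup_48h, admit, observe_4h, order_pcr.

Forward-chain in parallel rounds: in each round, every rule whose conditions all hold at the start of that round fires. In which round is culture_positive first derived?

Round 1 — r2, derive high_risk.
Round 2 — r4, derive o2_sat_low.
Round 3 — r3, derive start_antiviral.
Round 4 — r1, r5, derive order_xray, culture_positive.
culture_positive first appears in round 4.

4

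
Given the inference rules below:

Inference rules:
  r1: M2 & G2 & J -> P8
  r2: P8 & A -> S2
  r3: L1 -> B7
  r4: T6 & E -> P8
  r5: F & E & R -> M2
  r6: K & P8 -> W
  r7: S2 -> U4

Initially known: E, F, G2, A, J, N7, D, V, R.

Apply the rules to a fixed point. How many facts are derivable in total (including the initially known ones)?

[1] r5 [F & E & R -> M2]. ⇒ new: M2.
[2] r1 [M2 & G2 & J -> P8]. ⇒ new: P8.
[3] r2 [P8 & A -> S2]. ⇒ new: S2.
[4] r7 [S2 -> U4]. ⇒ new: U4.
Closure: {A, D, E, F, G2, J, M2, N7, P8, R, S2, U4, V} — 13 facts.

13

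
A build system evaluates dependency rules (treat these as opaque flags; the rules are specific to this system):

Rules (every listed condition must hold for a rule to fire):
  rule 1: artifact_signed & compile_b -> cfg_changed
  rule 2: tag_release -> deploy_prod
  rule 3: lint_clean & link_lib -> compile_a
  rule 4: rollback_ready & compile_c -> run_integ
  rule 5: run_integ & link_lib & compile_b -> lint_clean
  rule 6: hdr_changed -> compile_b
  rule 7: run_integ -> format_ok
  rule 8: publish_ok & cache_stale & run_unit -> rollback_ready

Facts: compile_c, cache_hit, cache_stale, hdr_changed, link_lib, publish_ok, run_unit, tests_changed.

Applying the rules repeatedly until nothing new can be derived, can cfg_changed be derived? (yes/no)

no

Round 1: rule 6 [hdr_changed -> compile_b]; rule 8 [publish_ok & cache_stale & run_unit -> rollback_ready]. New: compile_b, rollback_ready.
Round 2: rule 4 [rollback_ready & compile_c -> run_integ]. New: run_integ.
Round 3: rule 5 [run_integ & link_lib & compile_b -> lint_clean]; rule 7 [run_integ -> format_ok]. New: lint_clean, format_ok.
Round 4: rule 3 [lint_clean & link_lib -> compile_a]. New: compile_a.
Fixed point reached. cfg_changed is concluded only by rule 1; rule 1 needs artifact_signed (never derived).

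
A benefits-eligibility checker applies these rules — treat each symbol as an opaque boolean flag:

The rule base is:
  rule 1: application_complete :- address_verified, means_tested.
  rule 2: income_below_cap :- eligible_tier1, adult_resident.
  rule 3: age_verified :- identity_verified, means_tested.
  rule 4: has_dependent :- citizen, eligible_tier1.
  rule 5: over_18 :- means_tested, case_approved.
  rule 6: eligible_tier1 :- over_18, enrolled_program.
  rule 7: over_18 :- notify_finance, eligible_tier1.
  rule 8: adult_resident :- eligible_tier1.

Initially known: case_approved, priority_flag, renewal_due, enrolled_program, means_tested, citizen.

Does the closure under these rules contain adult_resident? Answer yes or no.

yes

Round 1 fires rule 5, giving over_18.
Round 2 fires rule 6, giving eligible_tier1.
Round 3 fires rule 4, rule 8, giving has_dependent, adult_resident.
Round 4 fires rule 2, giving income_below_cap.
adult_resident appears in round 3, so it is derivable.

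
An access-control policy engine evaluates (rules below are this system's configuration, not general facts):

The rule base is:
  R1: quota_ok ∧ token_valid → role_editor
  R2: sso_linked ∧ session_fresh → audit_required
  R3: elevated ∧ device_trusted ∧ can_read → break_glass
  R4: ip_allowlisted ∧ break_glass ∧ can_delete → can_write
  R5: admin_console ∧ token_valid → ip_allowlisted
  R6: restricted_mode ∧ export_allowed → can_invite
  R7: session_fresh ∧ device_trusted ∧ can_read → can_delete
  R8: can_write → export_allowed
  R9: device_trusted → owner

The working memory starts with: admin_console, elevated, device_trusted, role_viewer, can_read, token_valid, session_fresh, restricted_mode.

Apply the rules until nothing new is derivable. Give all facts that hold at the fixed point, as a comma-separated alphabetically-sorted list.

admin_console, break_glass, can_delete, can_invite, can_read, can_write, device_trusted, elevated, export_allowed, ip_allowlisted, owner, restricted_mode, role_viewer, session_fresh, token_valid

[1] R3 [elevated ∧ device_trusted ∧ can_read → break_glass]; R5 [admin_console ∧ token_valid → ip_allowlisted]; R7 [session_fresh ∧ device_trusted ∧ can_read → can_delete]; R9 [device_trusted → owner]. ⇒ new: break_glass, ip_allowlisted, can_delete, owner.
[2] R4 [ip_allowlisted ∧ break_glass ∧ can_delete → can_write]. ⇒ new: can_write.
[3] R8 [can_write → export_allowed]. ⇒ new: export_allowed.
[4] R6 [restricted_mode ∧ export_allowed → can_invite]. ⇒ new: can_invite.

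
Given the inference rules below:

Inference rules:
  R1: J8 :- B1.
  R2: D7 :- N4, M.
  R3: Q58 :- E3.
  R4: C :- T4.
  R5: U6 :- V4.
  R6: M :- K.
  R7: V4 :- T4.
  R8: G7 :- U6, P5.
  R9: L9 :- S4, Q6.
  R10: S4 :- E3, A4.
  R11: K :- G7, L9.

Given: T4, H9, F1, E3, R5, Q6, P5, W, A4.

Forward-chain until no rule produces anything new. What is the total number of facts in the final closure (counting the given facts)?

[1] R3 [Q58 :- E3.]; R4 [C :- T4.]; R7 [V4 :- T4.]; R10 [S4 :- E3, A4.]. ⇒ new: Q58, C, V4, S4.
[2] R5 [U6 :- V4.]; R9 [L9 :- S4, Q6.]. ⇒ new: U6, L9.
[3] R8 [G7 :- U6, P5.]. ⇒ new: G7.
[4] R11 [K :- G7, L9.]. ⇒ new: K.
[5] R6 [M :- K.]. ⇒ new: M.
Closure: {A4, C, E3, F1, G7, H9, K, L9, M, P5, Q58, Q6, R5, S4, T4, U6, V4, W} — 18 facts.

18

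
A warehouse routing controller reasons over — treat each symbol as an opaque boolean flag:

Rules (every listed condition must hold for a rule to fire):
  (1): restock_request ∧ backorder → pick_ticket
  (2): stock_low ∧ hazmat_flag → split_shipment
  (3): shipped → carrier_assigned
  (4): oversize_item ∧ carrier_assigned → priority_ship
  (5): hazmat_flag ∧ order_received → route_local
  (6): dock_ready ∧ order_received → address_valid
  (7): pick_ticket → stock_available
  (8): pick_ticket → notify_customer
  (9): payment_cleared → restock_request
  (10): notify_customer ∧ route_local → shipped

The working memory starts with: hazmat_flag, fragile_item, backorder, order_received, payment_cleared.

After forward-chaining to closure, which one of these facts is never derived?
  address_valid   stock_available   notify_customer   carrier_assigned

address_valid

Round 1 — (5), (9), derive route_local, restock_request.
Round 2 — (1), derive pick_ticket.
Round 3 — (7), (8), derive stock_available, notify_customer.
Round 4 — (10), derive shipped.
Round 5 — (3), derive carrier_assigned.
Derived: notify_customer (round 3), carrier_assigned (round 5), stock_available (round 3). address_valid never appears in any round.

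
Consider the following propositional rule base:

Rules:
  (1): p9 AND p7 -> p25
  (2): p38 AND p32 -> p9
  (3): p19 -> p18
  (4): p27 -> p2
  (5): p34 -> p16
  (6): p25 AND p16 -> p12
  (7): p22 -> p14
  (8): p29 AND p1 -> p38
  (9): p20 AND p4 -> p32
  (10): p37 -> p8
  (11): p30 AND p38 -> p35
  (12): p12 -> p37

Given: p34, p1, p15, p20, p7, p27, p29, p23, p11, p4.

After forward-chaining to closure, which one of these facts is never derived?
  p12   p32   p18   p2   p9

p18

Round 1: (4) [p27 -> p2]; (5) [p34 -> p16]; (8) [p29 AND p1 -> p38]; (9) [p20 AND p4 -> p32]. Adds p2, p16, p38, p32.
Round 2: (2) [p38 AND p32 -> p9]. Adds p9.
Round 3: (1) [p9 AND p7 -> p25]. Adds p25.
Round 4: (6) [p25 AND p16 -> p12]. Adds p12.
Round 5: (12) [p12 -> p37]. Adds p37.
Round 6: (10) [p37 -> p8]. Adds p8.
Derived: p9 (round 2), p2 (round 1), p32 (round 1), p12 (round 4). p18 never appears in any round.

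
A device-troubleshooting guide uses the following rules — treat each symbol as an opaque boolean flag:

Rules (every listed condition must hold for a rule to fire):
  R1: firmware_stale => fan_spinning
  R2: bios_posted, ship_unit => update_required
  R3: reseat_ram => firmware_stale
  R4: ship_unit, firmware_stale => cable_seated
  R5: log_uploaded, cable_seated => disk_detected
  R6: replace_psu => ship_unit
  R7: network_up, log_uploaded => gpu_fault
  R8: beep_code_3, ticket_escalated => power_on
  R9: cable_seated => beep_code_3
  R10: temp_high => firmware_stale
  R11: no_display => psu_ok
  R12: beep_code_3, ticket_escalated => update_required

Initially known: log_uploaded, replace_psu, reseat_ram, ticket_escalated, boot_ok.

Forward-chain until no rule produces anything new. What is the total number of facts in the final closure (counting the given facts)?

13

Round 1 — R3, R6, derive firmware_stale, ship_unit.
Round 2 — R1, R4, derive fan_spinning, cable_seated.
Round 3 — R5, R9, derive disk_detected, beep_code_3.
Round 4 — R8, R12, derive power_on, update_required.
Closure: {beep_code_3, boot_ok, cable_seated, disk_detected, fan_spinning, firmware_stale, log_uploaded, power_on, replace_psu, reseat_ram, ship_unit, ticket_escalated, update_required} — 13 facts.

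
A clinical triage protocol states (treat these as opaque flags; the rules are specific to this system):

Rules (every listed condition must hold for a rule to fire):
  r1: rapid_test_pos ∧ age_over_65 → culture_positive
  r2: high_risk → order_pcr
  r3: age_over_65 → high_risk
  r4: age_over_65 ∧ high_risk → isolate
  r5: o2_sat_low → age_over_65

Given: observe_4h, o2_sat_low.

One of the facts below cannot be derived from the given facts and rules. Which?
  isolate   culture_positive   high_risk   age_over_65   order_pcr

culture_positive

Round 1: r5 [o2_sat_low → age_over_65]. New: age_over_65.
Round 2: r3 [age_over_65 → high_risk]. New: high_risk.
Round 3: r2 [high_risk → order_pcr]; r4 [age_over_65 ∧ high_risk → isolate]. New: order_pcr, isolate.
Derived: high_risk (round 2), order_pcr (round 3), age_over_65 (round 1), isolate (round 3). culture_positive never appears in any round.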